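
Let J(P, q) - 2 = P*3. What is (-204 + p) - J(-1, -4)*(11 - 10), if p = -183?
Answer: -386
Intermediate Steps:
J(P, q) = 2 + 3*P (J(P, q) = 2 + P*3 = 2 + 3*P)
(-204 + p) - J(-1, -4)*(11 - 10) = (-204 - 183) - (2 + 3*(-1))*(11 - 10) = -387 - (2 - 3) = -387 - (-1) = -387 - 1*(-1) = -387 + 1 = -386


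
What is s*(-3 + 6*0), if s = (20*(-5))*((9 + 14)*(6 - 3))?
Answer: 20700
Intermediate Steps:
s = -6900 (s = -2300*3 = -100*69 = -6900)
s*(-3 + 6*0) = -6900*(-3 + 6*0) = -6900*(-3 + 0) = -6900*(-3) = 20700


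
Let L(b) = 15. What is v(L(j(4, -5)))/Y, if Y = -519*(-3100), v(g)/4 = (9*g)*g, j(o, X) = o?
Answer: 27/5363 ≈ 0.0050345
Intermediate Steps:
v(g) = 36*g**2 (v(g) = 4*((9*g)*g) = 4*(9*g**2) = 36*g**2)
Y = 1608900
v(L(j(4, -5)))/Y = (36*15**2)/1608900 = (36*225)*(1/1608900) = 8100*(1/1608900) = 27/5363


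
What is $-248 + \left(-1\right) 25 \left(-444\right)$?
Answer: $10852$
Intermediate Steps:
$-248 + \left(-1\right) 25 \left(-444\right) = -248 - -11100 = -248 + 11100 = 10852$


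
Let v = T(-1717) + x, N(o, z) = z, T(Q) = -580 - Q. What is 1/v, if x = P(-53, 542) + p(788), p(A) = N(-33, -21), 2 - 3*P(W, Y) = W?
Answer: 3/3403 ≈ 0.00088158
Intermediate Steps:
P(W, Y) = ⅔ - W/3
p(A) = -21
x = -8/3 (x = (⅔ - ⅓*(-53)) - 21 = (⅔ + 53/3) - 21 = 55/3 - 21 = -8/3 ≈ -2.6667)
v = 3403/3 (v = (-580 - 1*(-1717)) - 8/3 = (-580 + 1717) - 8/3 = 1137 - 8/3 = 3403/3 ≈ 1134.3)
1/v = 1/(3403/3) = 3/3403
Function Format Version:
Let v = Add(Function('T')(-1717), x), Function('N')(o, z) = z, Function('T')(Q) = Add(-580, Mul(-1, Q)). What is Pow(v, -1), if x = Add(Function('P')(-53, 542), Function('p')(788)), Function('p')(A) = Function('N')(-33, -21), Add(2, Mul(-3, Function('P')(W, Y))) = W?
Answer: Rational(3, 3403) ≈ 0.00088158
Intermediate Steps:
Function('P')(W, Y) = Add(Rational(2, 3), Mul(Rational(-1, 3), W))
Function('p')(A) = -21
x = Rational(-8, 3) (x = Add(Add(Rational(2, 3), Mul(Rational(-1, 3), -53)), -21) = Add(Add(Rational(2, 3), Rational(53, 3)), -21) = Add(Rational(55, 3), -21) = Rational(-8, 3) ≈ -2.6667)
v = Rational(3403, 3) (v = Add(Add(-580, Mul(-1, -1717)), Rational(-8, 3)) = Add(Add(-580, 1717), Rational(-8, 3)) = Add(1137, Rational(-8, 3)) = Rational(3403, 3) ≈ 1134.3)
Pow(v, -1) = Pow(Rational(3403, 3), -1) = Rational(3, 3403)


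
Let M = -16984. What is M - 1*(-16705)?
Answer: -279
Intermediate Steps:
M - 1*(-16705) = -16984 - 1*(-16705) = -16984 + 16705 = -279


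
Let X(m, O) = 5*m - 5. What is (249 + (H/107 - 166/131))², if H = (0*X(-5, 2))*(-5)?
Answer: 1053197209/17161 ≈ 61372.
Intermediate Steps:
X(m, O) = -5 + 5*m
H = 0 (H = (0*(-5 + 5*(-5)))*(-5) = (0*(-5 - 25))*(-5) = (0*(-30))*(-5) = 0*(-5) = 0)
(249 + (H/107 - 166/131))² = (249 + (0/107 - 166/131))² = (249 + (0*(1/107) - 166*1/131))² = (249 + (0 - 166/131))² = (249 - 166/131)² = (32453/131)² = 1053197209/17161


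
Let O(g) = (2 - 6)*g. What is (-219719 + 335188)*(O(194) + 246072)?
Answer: 28324083824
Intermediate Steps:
O(g) = -4*g
(-219719 + 335188)*(O(194) + 246072) = (-219719 + 335188)*(-4*194 + 246072) = 115469*(-776 + 246072) = 115469*245296 = 28324083824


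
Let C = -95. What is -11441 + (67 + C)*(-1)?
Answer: -11413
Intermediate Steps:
-11441 + (67 + C)*(-1) = -11441 + (67 - 95)*(-1) = -11441 - 28*(-1) = -11441 + 28 = -11413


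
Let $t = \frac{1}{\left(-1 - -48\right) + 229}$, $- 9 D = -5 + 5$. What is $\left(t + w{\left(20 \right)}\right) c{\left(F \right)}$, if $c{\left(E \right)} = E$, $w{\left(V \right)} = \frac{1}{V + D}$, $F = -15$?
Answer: $- \frac{37}{46} \approx -0.80435$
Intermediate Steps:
$D = 0$ ($D = - \frac{-5 + 5}{9} = \left(- \frac{1}{9}\right) 0 = 0$)
$w{\left(V \right)} = \frac{1}{V}$ ($w{\left(V \right)} = \frac{1}{V + 0} = \frac{1}{V}$)
$t = \frac{1}{276}$ ($t = \frac{1}{\left(-1 + 48\right) + 229} = \frac{1}{47 + 229} = \frac{1}{276} \approx 0.0036232$)
$\left(t + w{\left(20 \right)}\right) c{\left(F \right)} = \left(\frac{1}{276} + \frac{1}{20}\right) \left(-15\right) = \frac{37}{690} \left(-15\right) = - \frac{37}{46}$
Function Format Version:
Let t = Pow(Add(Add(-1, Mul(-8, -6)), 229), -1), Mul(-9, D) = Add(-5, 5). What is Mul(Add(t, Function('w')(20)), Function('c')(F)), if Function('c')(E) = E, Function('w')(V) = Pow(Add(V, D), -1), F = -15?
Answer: Rational(-37, 46) ≈ -0.80435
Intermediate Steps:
D = 0 (D = Mul(Rational(-1, 9), Add(-5, 5)) = Mul(Rational(-1, 9), 0) = 0)
Function('w')(V) = Pow(V, -1) (Function('w')(V) = Pow(Add(V, 0), -1) = Pow(V, -1))
t = Rational(1, 276) (t = Pow(Add(Add(-1, 48), 229), -1) = Pow(Add(47, 229), -1) = Pow(276, -1) = Rational(1, 276) ≈ 0.0036232)
Mul(Add(t, Function('w')(20)), Function('c')(F)) = Mul(Add(Rational(1, 276), Pow(20, -1)), -15) = Mul(Add(Rational(1, 276), Rational(1, 20)), -15) = Mul(Rational(37, 690), -15) = Rational(-37, 46)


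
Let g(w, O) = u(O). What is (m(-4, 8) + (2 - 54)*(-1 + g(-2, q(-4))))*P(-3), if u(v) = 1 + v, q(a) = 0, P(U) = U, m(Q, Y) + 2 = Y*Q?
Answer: 102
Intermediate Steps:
m(Q, Y) = -2 + Q*Y (m(Q, Y) = -2 + Y*Q = -2 + Q*Y)
g(w, O) = 1 + O
(m(-4, 8) + (2 - 54)*(-1 + g(-2, q(-4))))*P(-3) = ((-2 - 4*8) + (2 - 54)*(-1 + (1 + 0)))*(-3) = ((-2 - 32) - 52*(-1 + 1))*(-3) = (-34 - 52*0)*(-3) = (-34 + 0)*(-3) = -34*(-3) = 102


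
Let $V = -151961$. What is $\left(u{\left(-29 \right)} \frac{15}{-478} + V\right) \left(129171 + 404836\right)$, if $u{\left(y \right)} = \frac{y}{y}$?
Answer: $- \frac{38788865643611}{478} \approx -8.1148 \cdot 10^{10}$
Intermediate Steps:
$u{\left(y \right)} = 1$
$\left(u{\left(-29 \right)} \frac{15}{-478} + V\right) \left(129171 + 404836\right) = \left(1 \frac{15}{-478} - 151961\right) \left(129171 + 404836\right) = \left(1 \cdot 15 \left(- \frac{1}{478}\right) - 151961\right) 534007 = \left(1 \left(- \frac{15}{478}\right) - 151961\right) 534007 = \left(- \frac{15}{478} - 151961\right) 534007 = \left(- \frac{72637373}{478}\right) 534007 = - \frac{38788865643611}{478}$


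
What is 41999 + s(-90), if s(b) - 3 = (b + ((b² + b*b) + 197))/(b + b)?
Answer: 7544053/180 ≈ 41911.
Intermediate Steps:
s(b) = 3 + (197 + b + 2*b²)/(2*b) (s(b) = 3 + (b + ((b² + b*b) + 197))/(b + b) = 3 + (b + ((b² + b²) + 197))/((2*b)) = 3 + (b + (2*b² + 197))*(1/(2*b)) = 3 + (b + (197 + 2*b²))*(1/(2*b)) = 3 + (197 + b + 2*b²)*(1/(2*b)) = 3 + (197 + b + 2*b²)/(2*b))
41999 + s(-90) = 41999 + (7/2 - 90 + (197/2)/(-90)) = 41999 + (7/2 - 90 + (197/2)*(-1/90)) = 41999 + (7/2 - 90 - 197/180) = 41999 - 15767/180 = 7544053/180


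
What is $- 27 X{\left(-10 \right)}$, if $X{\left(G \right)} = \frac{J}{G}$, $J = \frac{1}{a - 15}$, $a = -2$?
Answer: $- \frac{27}{170} \approx -0.15882$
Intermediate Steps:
$J = - \frac{1}{17}$ ($J = \frac{1}{-2 - 15} = \frac{1}{-17} = - \frac{1}{17} \approx -0.058824$)
$X{\left(G \right)} = - \frac{1}{17 G}$
$- 27 X{\left(-10 \right)} = - 27 \left(- \frac{1}{17 \left(-10\right)}\right) = - 27 \left(\left(- \frac{1}{17}\right) \left(- \frac{1}{10}\right)\right) = \left(-27\right) \frac{1}{170} = - \frac{27}{170}$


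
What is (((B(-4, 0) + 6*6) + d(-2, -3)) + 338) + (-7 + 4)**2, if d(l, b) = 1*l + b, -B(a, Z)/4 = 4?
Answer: 362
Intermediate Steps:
B(a, Z) = -16 (B(a, Z) = -4*4 = -16)
d(l, b) = b + l (d(l, b) = l + b = b + l)
(((B(-4, 0) + 6*6) + d(-2, -3)) + 338) + (-7 + 4)**2 = (((-16 + 6*6) + (-3 - 2)) + 338) + (-7 + 4)**2 = (((-16 + 36) - 5) + 338) + (-3)**2 = ((20 - 5) + 338) + 9 = (15 + 338) + 9 = 353 + 9 = 362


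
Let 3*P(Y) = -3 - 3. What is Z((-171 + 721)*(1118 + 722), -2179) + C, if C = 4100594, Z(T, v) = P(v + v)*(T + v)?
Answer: 2080952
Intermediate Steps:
P(Y) = -2 (P(Y) = (-3 - 3)/3 = (⅓)*(-6) = -2)
Z(T, v) = -2*T - 2*v (Z(T, v) = -2*(T + v) = -2*T - 2*v)
Z((-171 + 721)*(1118 + 722), -2179) + C = (-2*(-171 + 721)*(1118 + 722) - 2*(-2179)) + 4100594 = (-1100*1840 + 4358) + 4100594 = (-2*1012000 + 4358) + 4100594 = (-2024000 + 4358) + 4100594 = -2019642 + 4100594 = 2080952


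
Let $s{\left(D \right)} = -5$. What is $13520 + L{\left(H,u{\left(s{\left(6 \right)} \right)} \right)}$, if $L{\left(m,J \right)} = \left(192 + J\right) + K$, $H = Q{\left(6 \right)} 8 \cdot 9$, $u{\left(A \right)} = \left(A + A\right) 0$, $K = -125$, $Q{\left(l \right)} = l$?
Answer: $13587$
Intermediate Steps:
$u{\left(A \right)} = 0$ ($u{\left(A \right)} = 2 A 0 = 0$)
$H = 432$ ($H = 6 \cdot 8 \cdot 9 = 48 \cdot 9 = 432$)
$L{\left(m,J \right)} = 67 + J$ ($L{\left(m,J \right)} = \left(192 + J\right) - 125 = 67 + J$)
$13520 + L{\left(H,u{\left(s{\left(6 \right)} \right)} \right)} = 13520 + \left(67 + 0\right) = 13520 + 67 = 13587$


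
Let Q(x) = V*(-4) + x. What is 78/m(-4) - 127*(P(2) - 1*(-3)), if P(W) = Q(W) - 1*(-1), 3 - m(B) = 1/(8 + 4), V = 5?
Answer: 63166/35 ≈ 1804.7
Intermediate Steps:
Q(x) = -20 + x (Q(x) = 5*(-4) + x = -20 + x)
m(B) = 35/12 (m(B) = 3 - 1/(8 + 4) = 3 - 1/12 = 35/12)
P(W) = -19 + W (P(W) = (-20 + W) - 1*(-1) = (-20 + W) + 1 = -19 + W)
78/m(-4) - 127*(P(2) - 1*(-3)) = 78/(35/12) - 127*((-19 + 2) - 1*(-3)) = 78*(12/35) - 127*(-17 + 3) = 936/35 - 127*(-14) = 936/35 + 1778 = 63166/35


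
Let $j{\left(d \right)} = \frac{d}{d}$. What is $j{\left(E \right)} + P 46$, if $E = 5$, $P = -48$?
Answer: $-2207$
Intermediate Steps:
$j{\left(d \right)} = 1$
$j{\left(E \right)} + P 46 = 1 - 2208 = -2207$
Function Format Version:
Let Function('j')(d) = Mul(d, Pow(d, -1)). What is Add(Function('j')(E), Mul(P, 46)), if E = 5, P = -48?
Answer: -2207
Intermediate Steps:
Function('j')(d) = 1
Add(Function('j')(E), Mul(P, 46)) = Add(1, Mul(-48, 46)) = Add(1, -2208) = -2207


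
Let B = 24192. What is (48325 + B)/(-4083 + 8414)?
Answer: 72517/4331 ≈ 16.744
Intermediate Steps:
(48325 + B)/(-4083 + 8414) = (48325 + 24192)/(-4083 + 8414) = 72517/4331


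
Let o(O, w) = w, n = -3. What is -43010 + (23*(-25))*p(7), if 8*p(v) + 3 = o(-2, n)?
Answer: -170315/4 ≈ -42579.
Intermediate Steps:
p(v) = -¾ (p(v) = -3/8 + (⅛)*(-3) = -3/8 - 3/8 = -¾)
-43010 + (23*(-25))*p(7) = -43010 + (23*(-25))*(-¾) = -43010 - 575*(-¾) = -43010 + 1725/4 = -170315/4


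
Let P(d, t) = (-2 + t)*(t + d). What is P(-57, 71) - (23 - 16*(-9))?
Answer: 799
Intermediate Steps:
P(d, t) = (-2 + t)*(d + t)
P(-57, 71) - (23 - 16*(-9)) = (71² - 2*(-57) - 2*71 - 57*71) - (23 - 16*(-9)) = (5041 + 114 - 142 - 4047) - (23 + 144) = 966 - 1*167 = 966 - 167 = 799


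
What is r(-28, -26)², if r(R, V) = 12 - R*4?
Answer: 15376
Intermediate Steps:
r(R, V) = 12 - 4*R
r(-28, -26)² = (12 - 4*(-28))² = (12 + 112)² = 124² = 15376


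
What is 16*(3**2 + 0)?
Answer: 144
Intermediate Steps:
16*(3**2 + 0) = 16*(9 + 0) = 16*9 = 144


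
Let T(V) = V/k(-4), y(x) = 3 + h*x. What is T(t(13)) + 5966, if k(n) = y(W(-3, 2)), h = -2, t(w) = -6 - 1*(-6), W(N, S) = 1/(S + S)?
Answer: 5966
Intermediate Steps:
W(N, S) = 1/(2*S)
t(w) = 0 (t(w) = -6 + 6 = 0)
y(x) = 3 - 2*x
k(n) = 5/2 (k(n) = 3 - 1/2 = 5/2)
T(V) = 2*V/5 (T(V) = V/(5/2) = V*(2/5) = 2*V/5)
T(t(13)) + 5966 = (2/5)*0 + 5966 = 0 + 5966 = 5966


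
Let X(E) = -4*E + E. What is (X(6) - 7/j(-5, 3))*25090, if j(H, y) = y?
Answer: -1530490/3 ≈ -5.1016e+5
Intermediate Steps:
X(E) = -3*E
(X(6) - 7/j(-5, 3))*25090 = (-3*6 - 7/3)*25090 = (-18 - 7*⅓)*25090 = (-18 - 7/3)*25090 = -61/3*25090 = -1530490/3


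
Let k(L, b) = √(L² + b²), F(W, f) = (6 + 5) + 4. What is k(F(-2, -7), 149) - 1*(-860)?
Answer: 860 + √22426 ≈ 1009.8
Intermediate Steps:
F(W, f) = 15 (F(W, f) = 11 + 4 = 15)
k(F(-2, -7), 149) - 1*(-860) = √(15² + 149²) - 1*(-860) = √(225 + 22201) + 860 = √22426 + 860 = 860 + √22426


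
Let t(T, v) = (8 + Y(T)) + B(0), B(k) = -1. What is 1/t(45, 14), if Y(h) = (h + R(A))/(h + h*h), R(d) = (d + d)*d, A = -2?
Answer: 2070/14543 ≈ 0.14234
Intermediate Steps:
R(d) = 2*d**2 (R(d) = (2*d)*d = 2*d**2)
Y(h) = (8 + h)/(h + h**2) (Y(h) = (h + 2*(-2)**2)/(h + h*h) = (h + 2*4)/(h + h**2) = (h + 8)/(h + h**2) = (8 + h)/(h + h**2))
t(T, v) = 7 + (8 + T)/(T*(1 + T)) (t(T, v) = (8 + (8 + T)/(T*(1 + T))) - 1 = 7 + (8 + T)/(T*(1 + T)))
1/t(45, 14) = 1/((8 + 45 + 7*45*(1 + 45))/(45*(1 + 45))) = 1/((1/45)*(8 + 45 + 7*45*46)/46) = 1/((1/45)*(1/46)*(8 + 45 + 14490)) = 1/((1/45)*(1/46)*14543) = 1/(14543/2070) = 2070/14543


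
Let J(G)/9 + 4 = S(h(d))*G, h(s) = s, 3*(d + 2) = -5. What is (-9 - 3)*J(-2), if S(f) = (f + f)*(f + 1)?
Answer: 4656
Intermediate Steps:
d = -11/3 (d = -2 + (1/3)*(-5) = -2 - 5/3 = -11/3 ≈ -3.6667)
S(f) = 2*f*(1 + f) (S(f) = (2*f)*(1 + f) = 2*f*(1 + f))
J(G) = -36 + 176*G (J(G) = -36 + 9*((2*(-11/3)*(1 - 11/3))*G) = -36 + 9*((2*(-11/3)*(-8/3))*G) = -36 + 9*(176*G/9) = -36 + 176*G)
(-9 - 3)*J(-2) = (-9 - 3)*(-36 + 176*(-2)) = -12*(-36 - 352) = -12*(-388) = 4656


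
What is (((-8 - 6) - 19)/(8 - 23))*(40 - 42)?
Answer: -22/5 ≈ -4.4000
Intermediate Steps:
(((-8 - 6) - 19)/(8 - 23))*(40 - 42) = ((-14 - 19)/(-15))*(-2) = -33*(-1/15)*(-2) = (11/5)*(-2) = -22/5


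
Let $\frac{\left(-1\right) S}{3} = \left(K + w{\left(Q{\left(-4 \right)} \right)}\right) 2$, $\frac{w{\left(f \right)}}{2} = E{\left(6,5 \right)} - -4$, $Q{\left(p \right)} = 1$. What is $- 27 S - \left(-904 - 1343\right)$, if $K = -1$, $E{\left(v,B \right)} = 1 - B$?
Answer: $2085$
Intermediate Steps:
$w{\left(f \right)} = 0$ ($w{\left(f \right)} = 2 \left(\left(1 - 5\right) - -4\right) = 2 \left(\left(1 - 5\right) + 4\right) = 2 \left(-4 + 4\right) = 2 \cdot 0 = 0$)
$S = 6$ ($S = - 3 \left(-1 + 0\right) 2 = - 3 \left(\left(-1\right) 2\right) = \left(-3\right) \left(-2\right) = 6$)
$- 27 S - \left(-904 - 1343\right) = \left(-27\right) 6 - \left(-904 - 1343\right) = -162 - \left(-904 - 1343\right) = -162 - -2247 = -162 + 2247 = 2085$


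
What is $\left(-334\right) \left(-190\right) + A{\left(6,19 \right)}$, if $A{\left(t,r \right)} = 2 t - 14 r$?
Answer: $63206$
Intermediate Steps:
$A{\left(t,r \right)} = - 14 r + 2 t$
$\left(-334\right) \left(-190\right) + A{\left(6,19 \right)} = \left(-334\right) \left(-190\right) + \left(\left(-14\right) 19 + 2 \cdot 6\right) = 63460 + \left(-266 + 12\right) = 63460 - 254 = 63206$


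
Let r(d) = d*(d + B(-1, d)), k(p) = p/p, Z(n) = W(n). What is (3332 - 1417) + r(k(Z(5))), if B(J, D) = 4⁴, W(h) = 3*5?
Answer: 2172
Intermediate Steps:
W(h) = 15
Z(n) = 15
B(J, D) = 256
k(p) = 1
r(d) = d*(256 + d) (r(d) = d*(d + 256) = d*(256 + d))
(3332 - 1417) + r(k(Z(5))) = (3332 - 1417) + 1*(256 + 1) = 1915 + 1*257 = 1915 + 257 = 2172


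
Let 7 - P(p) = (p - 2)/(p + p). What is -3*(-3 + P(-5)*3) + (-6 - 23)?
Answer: -767/10 ≈ -76.700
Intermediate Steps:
P(p) = 7 - (-2 + p)/(2*p) (P(p) = 7 - (p - 2)/(p + p) = 7 - (-2 + p)/(2*p))
-3*(-3 + P(-5)*3) + (-6 - 23) = -3*(-3 + (13/2 + 1/(-5))*3) + (-6 - 23) = -3*(-3 + (13/2 - 1/5)*3) - 29 = -3*(-3 + (63/10)*3) - 29 = -3*(-3 + 189/10) - 29 = -3*159/10 - 29 = -477/10 - 29 = -767/10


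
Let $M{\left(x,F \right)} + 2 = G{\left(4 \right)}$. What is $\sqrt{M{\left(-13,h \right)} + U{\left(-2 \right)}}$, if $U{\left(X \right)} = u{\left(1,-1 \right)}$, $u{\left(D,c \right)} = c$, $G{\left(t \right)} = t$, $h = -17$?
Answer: $1$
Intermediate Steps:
$M{\left(x,F \right)} = 2$ ($M{\left(x,F \right)} = -2 + 4 = 2$)
$U{\left(X \right)} = -1$
$\sqrt{M{\left(-13,h \right)} + U{\left(-2 \right)}} = \sqrt{2 - 1} = \sqrt{1} = 1$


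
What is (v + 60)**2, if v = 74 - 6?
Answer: 16384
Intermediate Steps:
v = 68
(v + 60)**2 = (68 + 60)**2 = 128**2 = 16384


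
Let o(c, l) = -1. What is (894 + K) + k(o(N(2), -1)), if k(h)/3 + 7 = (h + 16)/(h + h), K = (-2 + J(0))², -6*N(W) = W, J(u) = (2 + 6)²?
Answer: 9389/2 ≈ 4694.5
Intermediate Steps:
J(u) = 64 (J(u) = 8² = 64)
N(W) = -W/6
K = 3844 (K = (-2 + 64)² = 62² = 3844)
k(h) = -21 + 3*(16 + h)/(2*h) (k(h) = -21 + 3*((h + 16)/(h + h)) = -21 + 3*((16 + h)/((2*h))) = -21 + 3*((16 + h)*(1/(2*h))) = -21 + 3*((16 + h)/(2*h)) = -21 + 3*(16 + h)/(2*h))
(894 + K) + k(o(N(2), -1)) = (894 + 3844) + (-39/2 + 24/(-1)) = 4738 + (-39/2 + 24*(-1)) = 4738 + (-39/2 - 24) = 4738 - 87/2 = 9389/2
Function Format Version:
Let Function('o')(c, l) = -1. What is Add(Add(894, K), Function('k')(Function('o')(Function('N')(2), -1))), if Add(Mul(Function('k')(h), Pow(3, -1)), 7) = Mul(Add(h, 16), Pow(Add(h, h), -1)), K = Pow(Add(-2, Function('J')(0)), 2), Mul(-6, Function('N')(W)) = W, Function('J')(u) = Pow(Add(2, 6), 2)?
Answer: Rational(9389, 2) ≈ 4694.5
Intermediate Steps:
Function('J')(u) = 64 (Function('J')(u) = Pow(8, 2) = 64)
Function('N')(W) = Mul(Rational(-1, 6), W)
K = 3844 (K = Pow(Add(-2, 64), 2) = Pow(62, 2) = 3844)
Function('k')(h) = Add(-21, Mul(Rational(3, 2), Pow(h, -1), Add(16, h))) (Function('k')(h) = Add(-21, Mul(3, Mul(Add(h, 16), Pow(Add(h, h), -1)))) = Add(-21, Mul(3, Mul(Add(16, h), Pow(Mul(2, h), -1)))) = Add(-21, Mul(3, Mul(Add(16, h), Mul(Rational(1, 2), Pow(h, -1))))) = Add(-21, Mul(3, Mul(Rational(1, 2), Pow(h, -1), Add(16, h)))) = Add(-21, Mul(Rational(3, 2), Pow(h, -1), Add(16, h))))
Add(Add(894, K), Function('k')(Function('o')(Function('N')(2), -1))) = Add(Add(894, 3844), Add(Rational(-39, 2), Mul(24, Pow(-1, -1)))) = Add(4738, Add(Rational(-39, 2), Mul(24, -1))) = Add(4738, Add(Rational(-39, 2), -24)) = Add(4738, Rational(-87, 2)) = Rational(9389, 2)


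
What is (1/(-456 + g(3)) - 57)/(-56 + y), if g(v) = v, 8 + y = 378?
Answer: -12911/71121 ≈ -0.18154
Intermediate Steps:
y = 370 (y = -8 + 378 = 370)
(1/(-456 + g(3)) - 57)/(-56 + y) = (1/(-456 + 3) - 57)/(-56 + 370) = (1/(-453) - 57)/314 = (-1/453 - 57)*(1/314) = -25822/453*1/314 = -12911/71121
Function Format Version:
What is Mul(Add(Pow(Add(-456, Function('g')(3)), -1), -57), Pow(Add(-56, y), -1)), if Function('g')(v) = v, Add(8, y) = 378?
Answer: Rational(-12911, 71121) ≈ -0.18154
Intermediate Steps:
y = 370 (y = Add(-8, 378) = 370)
Mul(Add(Pow(Add(-456, Function('g')(3)), -1), -57), Pow(Add(-56, y), -1)) = Mul(Add(Pow(Add(-456, 3), -1), -57), Pow(Add(-56, 370), -1)) = Mul(Add(Pow(-453, -1), -57), Pow(314, -1)) = Mul(Add(Rational(-1, 453), -57), Rational(1, 314)) = Mul(Rational(-25822, 453), Rational(1, 314)) = Rational(-12911, 71121)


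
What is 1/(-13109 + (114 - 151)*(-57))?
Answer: -1/11000 ≈ -9.0909e-5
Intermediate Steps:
1/(-13109 + (114 - 151)*(-57)) = 1/(-13109 - 37*(-57)) = 1/(-13109 + 2109) = 1/(-11000) = -1/11000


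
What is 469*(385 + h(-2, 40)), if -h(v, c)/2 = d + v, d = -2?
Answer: 184317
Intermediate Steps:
h(v, c) = 4 - 2*v (h(v, c) = -2*(-2 + v) = 4 - 2*v)
469*(385 + h(-2, 40)) = 469*(385 + (4 - 2*(-2))) = 469*(385 + (4 + 4)) = 469*(385 + 8) = 469*393 = 184317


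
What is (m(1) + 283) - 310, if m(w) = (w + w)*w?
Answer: -25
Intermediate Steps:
m(w) = 2*w² (m(w) = (2*w)*w = 2*w²)
(m(1) + 283) - 310 = (2*1² + 283) - 310 = (2*1 + 283) - 310 = (2 + 283) - 310 = 285 - 310 = -25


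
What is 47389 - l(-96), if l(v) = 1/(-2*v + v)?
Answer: 4549343/96 ≈ 47389.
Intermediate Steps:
l(v) = -1/v (l(v) = 1/(-v) = -1/v)
47389 - l(-96) = 47389 - (-1)/(-96) = 47389 - (-1)*(-1)/96 = 47389 - 1*1/96 = 47389 - 1/96 = 4549343/96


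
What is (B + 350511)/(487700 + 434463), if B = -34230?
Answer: 316281/922163 ≈ 0.34298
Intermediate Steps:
(B + 350511)/(487700 + 434463) = (-34230 + 350511)/(487700 + 434463) = 316281/922163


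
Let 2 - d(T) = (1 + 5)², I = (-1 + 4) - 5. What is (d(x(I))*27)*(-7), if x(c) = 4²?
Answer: 6426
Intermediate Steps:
I = -2 (I = 3 - 5 = -2)
x(c) = 16
d(T) = -34 (d(T) = 2 - (1 + 5)² = 2 - 1*6² = 2 - 1*36 = 2 - 36 = -34)
(d(x(I))*27)*(-7) = -34*27*(-7) = -918*(-7) = 6426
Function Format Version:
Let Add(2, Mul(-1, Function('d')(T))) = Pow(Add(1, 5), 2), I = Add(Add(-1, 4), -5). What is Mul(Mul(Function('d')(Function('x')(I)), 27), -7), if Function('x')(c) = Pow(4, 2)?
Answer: 6426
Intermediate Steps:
I = -2 (I = Add(3, -5) = -2)
Function('x')(c) = 16
Function('d')(T) = -34 (Function('d')(T) = Add(2, Mul(-1, Pow(Add(1, 5), 2))) = Add(2, Mul(-1, Pow(6, 2))) = Add(2, Mul(-1, 36)) = Add(2, -36) = -34)
Mul(Mul(Function('d')(Function('x')(I)), 27), -7) = Mul(Mul(-34, 27), -7) = Mul(-918, -7) = 6426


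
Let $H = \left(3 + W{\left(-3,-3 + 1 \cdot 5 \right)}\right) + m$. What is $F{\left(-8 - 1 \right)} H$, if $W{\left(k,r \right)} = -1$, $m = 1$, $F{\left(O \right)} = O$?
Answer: $-27$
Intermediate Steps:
$H = 3$ ($H = \left(3 - 1\right) + 1 = 2 + 1 = 3$)
$F{\left(-8 - 1 \right)} H = \left(-8 - 1\right) 3 = \left(-9\right) 3 = -27$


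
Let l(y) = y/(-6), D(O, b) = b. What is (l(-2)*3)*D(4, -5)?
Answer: -5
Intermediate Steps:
l(y) = -y/6 (l(y) = y*(-1/6) = -y/6)
(l(-2)*3)*D(4, -5) = (-1/6*(-2)*3)*(-5) = ((1/3)*3)*(-5) = 1*(-5) = -5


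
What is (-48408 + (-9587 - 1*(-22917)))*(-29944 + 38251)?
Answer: -291392946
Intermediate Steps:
(-48408 + (-9587 - 1*(-22917)))*(-29944 + 38251) = (-48408 + (-9587 + 22917))*8307 = (-48408 + 13330)*8307 = -35078*8307 = -291392946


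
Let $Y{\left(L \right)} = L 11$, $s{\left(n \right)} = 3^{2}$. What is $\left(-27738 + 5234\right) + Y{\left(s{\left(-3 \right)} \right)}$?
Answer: $-22405$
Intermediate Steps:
$s{\left(n \right)} = 9$
$Y{\left(L \right)} = 11 L$
$\left(-27738 + 5234\right) + Y{\left(s{\left(-3 \right)} \right)} = \left(-27738 + 5234\right) + 11 \cdot 9 = -22504 + 99 = -22405$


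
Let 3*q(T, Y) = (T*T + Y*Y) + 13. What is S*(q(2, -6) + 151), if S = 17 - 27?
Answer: -5060/3 ≈ -1686.7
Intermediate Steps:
q(T, Y) = 13/3 + T²/3 + Y²/3 (q(T, Y) = ((T*T + Y*Y) + 13)/3 = ((T² + Y²) + 13)/3 = (13 + T² + Y²)/3 = 13/3 + T²/3 + Y²/3)
S = -10
S*(q(2, -6) + 151) = -10*((13/3 + (⅓)*2² + (⅓)*(-6)²) + 151) = -10*((13/3 + (⅓)*4 + (⅓)*36) + 151) = -10*((13/3 + 4/3 + 12) + 151) = -10*(53/3 + 151) = -10*506/3 = -5060/3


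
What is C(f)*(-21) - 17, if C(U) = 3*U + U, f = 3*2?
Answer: -521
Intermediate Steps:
f = 6
C(U) = 4*U
C(f)*(-21) - 17 = (4*6)*(-21) - 17 = 24*(-21) - 17 = -504 - 17 = -521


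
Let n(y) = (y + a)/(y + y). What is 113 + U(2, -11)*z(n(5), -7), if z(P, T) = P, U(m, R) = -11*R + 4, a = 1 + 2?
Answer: 213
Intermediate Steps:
a = 3
U(m, R) = 4 - 11*R
n(y) = (3 + y)/(2*y) (n(y) = (y + 3)/(y + y) = (3 + y)/((2*y)) = (3 + y)*(1/(2*y)) = (3 + y)/(2*y))
113 + U(2, -11)*z(n(5), -7) = 113 + (4 - 11*(-11))*((½)*(3 + 5)/5) = 113 + (4 + 121)*((½)*(⅕)*8) = 113 + 125*(⅘) = 113 + 100 = 213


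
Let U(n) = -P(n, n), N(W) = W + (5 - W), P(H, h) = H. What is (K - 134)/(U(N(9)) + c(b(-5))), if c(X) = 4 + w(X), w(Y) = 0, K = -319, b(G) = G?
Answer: 453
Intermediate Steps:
c(X) = 4 (c(X) = 4 + 0 = 4)
N(W) = 5
U(n) = -n
(K - 134)/(U(N(9)) + c(b(-5))) = (-319 - 134)/(-1*5 + 4) = -453/(-5 + 4) = -453/(-1) = -453*(-1) = 453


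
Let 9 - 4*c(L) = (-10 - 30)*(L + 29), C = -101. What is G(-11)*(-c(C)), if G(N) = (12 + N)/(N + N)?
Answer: -261/8 ≈ -32.625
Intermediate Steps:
G(N) = (12 + N)/(2*N) (G(N) = (12 + N)/((2*N)) = (12 + N)*(1/(2*N)) = (12 + N)/(2*N))
c(L) = 1169/4 + 10*L (c(L) = 9/4 - (-10 - 30)*(L + 29)/4 = 9/4 - (-10)*(29 + L) = 9/4 - (-1160 - 40*L)/4 = 9/4 + (290 + 10*L) = 1169/4 + 10*L)
G(-11)*(-c(C)) = ((1/2)*(12 - 11)/(-11))*(-(1169/4 + 10*(-101))) = ((1/2)*(-1/11)*1)*(-(1169/4 - 1010)) = -(-1)*(-2871)/(22*4) = -1/22*2871/4 = -261/8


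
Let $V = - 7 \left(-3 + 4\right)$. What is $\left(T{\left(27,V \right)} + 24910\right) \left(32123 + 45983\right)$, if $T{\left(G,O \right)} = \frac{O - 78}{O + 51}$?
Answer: $\frac{42800330615}{22} \approx 1.9455 \cdot 10^{9}$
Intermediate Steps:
$V = -7$ ($V = \left(-7\right) 1 = -7$)
$T{\left(G,O \right)} = \frac{-78 + O}{51 + O}$
$\left(T{\left(27,V \right)} + 24910\right) \left(32123 + 45983\right) = \left(\frac{-78 - 7}{51 - 7} + 24910\right) \left(32123 + 45983\right) = \left(\frac{1}{44} \left(-85\right) + 24910\right) 78106 = \left(- \frac{85}{44} + 24910\right) 78106 = \frac{1095955}{44} \cdot 78106 = \frac{42800330615}{22}$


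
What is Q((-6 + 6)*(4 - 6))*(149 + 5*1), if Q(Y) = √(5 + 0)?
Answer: 154*√5 ≈ 344.35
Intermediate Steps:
Q(Y) = √5
Q((-6 + 6)*(4 - 6))*(149 + 5*1) = √5*(149 + 5*1) = √5*(149 + 5) = √5*154 = 154*√5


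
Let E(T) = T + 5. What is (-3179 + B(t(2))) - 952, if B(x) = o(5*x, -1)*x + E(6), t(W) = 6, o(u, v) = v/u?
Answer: -20601/5 ≈ -4120.2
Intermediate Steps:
E(T) = 5 + T
B(x) = 54/5 (B(x) = (-1/(5*x))*x + (5 + 6) = (-1/(5*x))*x + 11 = -⅕ + 11 = 54/5)
(-3179 + B(t(2))) - 952 = (-3179 + 54/5) - 952 = -15841/5 - 952 = -20601/5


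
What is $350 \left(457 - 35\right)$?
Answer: $147700$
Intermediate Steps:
$350 \left(457 - 35\right) = 350 \cdot 422 = 147700$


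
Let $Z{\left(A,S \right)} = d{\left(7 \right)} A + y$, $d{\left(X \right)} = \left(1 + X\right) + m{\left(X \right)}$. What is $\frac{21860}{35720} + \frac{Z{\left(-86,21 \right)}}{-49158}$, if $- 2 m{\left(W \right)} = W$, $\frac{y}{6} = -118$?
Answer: $\frac{4640447}{7316349} \approx 0.63426$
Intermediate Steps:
$y = -708$ ($y = 6 \left(-118\right) = -708$)
$m{\left(W \right)} = - \frac{W}{2}$
$d{\left(X \right)} = 1 + \frac{X}{2}$ ($d{\left(X \right)} = \left(1 + X\right) - \frac{X}{2} = 1 + \frac{X}{2}$)
$Z{\left(A,S \right)} = -708 + \frac{9 A}{2}$ ($Z{\left(A,S \right)} = \left(1 + \frac{1}{2} \cdot 7\right) A - 708 = \left(1 + \frac{7}{2}\right) A - 708 = \frac{9 A}{2} - 708 = -708 + \frac{9 A}{2}$)
$\frac{21860}{35720} + \frac{Z{\left(-86,21 \right)}}{-49158} = \frac{21860}{35720} + \frac{-708 + \frac{9}{2} \left(-86\right)}{-49158} = 21860 \cdot \frac{1}{35720} + \left(-708 - 387\right) \left(- \frac{1}{49158}\right) = \frac{1093}{1786} - - \frac{365}{16386} = \frac{1093}{1786} + \frac{365}{16386} = \frac{4640447}{7316349}$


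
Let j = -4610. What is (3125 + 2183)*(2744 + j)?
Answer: -9904728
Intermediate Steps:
(3125 + 2183)*(2744 + j) = (3125 + 2183)*(2744 - 4610) = 5308*(-1866) = -9904728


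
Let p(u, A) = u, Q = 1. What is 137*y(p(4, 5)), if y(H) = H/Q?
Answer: 548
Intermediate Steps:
y(H) = H (y(H) = H/1 = H*1 = H)
137*y(p(4, 5)) = 137*4 = 548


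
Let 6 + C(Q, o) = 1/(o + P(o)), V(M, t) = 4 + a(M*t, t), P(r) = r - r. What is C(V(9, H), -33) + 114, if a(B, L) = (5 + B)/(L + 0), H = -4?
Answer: 3563/33 ≈ 107.97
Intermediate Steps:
P(r) = 0
a(B, L) = (5 + B)/L
V(M, t) = 4 + (5 + M*t)/t
C(Q, o) = -6 + 1/o (C(Q, o) = -6 + 1/(o + 0) = -6 + 1/o)
C(V(9, H), -33) + 114 = (-6 + 1/(-33)) + 114 = (-6 - 1/33) + 114 = -199/33 + 114 = 3563/33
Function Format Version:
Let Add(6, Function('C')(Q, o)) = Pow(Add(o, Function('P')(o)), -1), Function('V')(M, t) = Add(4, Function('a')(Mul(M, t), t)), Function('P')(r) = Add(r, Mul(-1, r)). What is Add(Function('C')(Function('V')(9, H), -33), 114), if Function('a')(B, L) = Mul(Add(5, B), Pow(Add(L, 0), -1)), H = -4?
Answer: Rational(3563, 33) ≈ 107.97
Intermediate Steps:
Function('P')(r) = 0
Function('a')(B, L) = Mul(Pow(L, -1), Add(5, B)) (Function('a')(B, L) = Mul(Add(5, B), Pow(L, -1)) = Mul(Pow(L, -1), Add(5, B)))
Function('V')(M, t) = Add(4, Mul(Pow(t, -1), Add(5, Mul(M, t))))
Function('C')(Q, o) = Add(-6, Pow(o, -1)) (Function('C')(Q, o) = Add(-6, Pow(Add(o, 0), -1)) = Add(-6, Pow(o, -1)))
Add(Function('C')(Function('V')(9, H), -33), 114) = Add(Add(-6, Pow(-33, -1)), 114) = Add(Add(-6, Rational(-1, 33)), 114) = Add(Rational(-199, 33), 114) = Rational(3563, 33)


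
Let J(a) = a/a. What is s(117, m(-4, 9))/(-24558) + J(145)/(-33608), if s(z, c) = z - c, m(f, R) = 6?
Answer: -625841/137557544 ≈ -0.0045497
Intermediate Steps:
J(a) = 1
s(117, m(-4, 9))/(-24558) + J(145)/(-33608) = (117 - 1*6)/(-24558) + 1/(-33608) = (117 - 6)*(-1/24558) + 1*(-1/33608) = 111*(-1/24558) - 1/33608 = -37/8186 - 1/33608 = -625841/137557544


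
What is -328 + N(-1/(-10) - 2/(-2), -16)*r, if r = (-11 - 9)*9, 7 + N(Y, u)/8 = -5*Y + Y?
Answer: 16088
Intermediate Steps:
N(Y, u) = -56 - 32*Y (N(Y, u) = -56 + 8*(-5*Y + Y) = -56 + 8*(-4*Y) = -56 - 32*Y)
r = -180 (r = -20*9 = -180)
-328 + N(-1/(-10) - 2/(-2), -16)*r = -328 + (-56 - 32*(-1/(-10) - 2/(-2)))*(-180) = -328 + (-56 - 32*(-1*(-1/10) - 2*(-1/2)))*(-180) = -328 + (-56 - 32*(1/10 + 1))*(-180) = -328 + (-56 - 32*11/10)*(-180) = -328 + (-56 - 176/5)*(-180) = -328 - 456/5*(-180) = -328 + 16416 = 16088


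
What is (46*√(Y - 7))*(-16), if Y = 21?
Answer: -736*√14 ≈ -2753.9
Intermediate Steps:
(46*√(Y - 7))*(-16) = (46*√(21 - 7))*(-16) = (46*√14)*(-16) = -736*√14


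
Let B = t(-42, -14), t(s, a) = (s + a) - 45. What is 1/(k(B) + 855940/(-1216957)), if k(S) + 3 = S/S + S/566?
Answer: -688797662/1984970021 ≈ -0.34701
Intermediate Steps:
t(s, a) = -45 + a + s (t(s, a) = (a + s) - 45 = -45 + a + s)
B = -101 (B = -45 - 14 - 42 = -101)
k(S) = -2 + S/566 (k(S) = -3 + (S/S + S/566) = -3 + (1 + S*(1/566)) = -3 + (1 + S/566) = -2 + S/566)
1/(k(B) + 855940/(-1216957)) = 1/((-2 + (1/566)*(-101)) + 855940/(-1216957)) = 1/((-2 - 101/566) + 855940*(-1/1216957)) = 1/(-1233/566 - 855940/1216957) = 1/(-1984970021/688797662) = -688797662/1984970021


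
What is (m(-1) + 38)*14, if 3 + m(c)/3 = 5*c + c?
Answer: 154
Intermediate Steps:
m(c) = -9 + 18*c (m(c) = -9 + 3*(5*c + c) = -9 + 3*(6*c) = -9 + 18*c)
(m(-1) + 38)*14 = ((-9 + 18*(-1)) + 38)*14 = ((-9 - 18) + 38)*14 = (-27 + 38)*14 = 11*14 = 154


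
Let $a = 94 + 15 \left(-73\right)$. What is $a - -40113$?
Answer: $39112$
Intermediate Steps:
$a = -1001$ ($a = 94 - 1095 = -1001$)
$a - -40113 = -1001 - -40113 = -1001 + 40113 = 39112$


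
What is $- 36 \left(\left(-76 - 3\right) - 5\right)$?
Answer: $3024$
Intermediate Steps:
$- 36 \left(\left(-76 - 3\right) - 5\right) = - 36 \left(-79 - 5\right) = \left(-36\right) \left(-84\right) = 3024$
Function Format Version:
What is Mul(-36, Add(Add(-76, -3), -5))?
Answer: 3024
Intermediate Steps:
Mul(-36, Add(Add(-76, -3), -5)) = Mul(-36, Add(-79, -5)) = Mul(-36, -84) = 3024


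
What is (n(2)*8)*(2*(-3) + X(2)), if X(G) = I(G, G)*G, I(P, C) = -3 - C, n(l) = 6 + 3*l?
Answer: -1536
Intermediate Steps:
X(G) = G*(-3 - G) (X(G) = (-3 - G)*G = G*(-3 - G))
(n(2)*8)*(2*(-3) + X(2)) = ((6 + 3*2)*8)*(2*(-3) - 1*2*(3 + 2)) = ((6 + 6)*8)*(-6 - 1*2*5) = (12*8)*(-6 - 10) = 96*(-16) = -1536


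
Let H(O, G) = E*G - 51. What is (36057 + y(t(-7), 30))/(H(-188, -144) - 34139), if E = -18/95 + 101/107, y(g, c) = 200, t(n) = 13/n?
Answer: -368552405/348645686 ≈ -1.0571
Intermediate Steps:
E = 7669/10165 (E = -18*1/95 + 101*(1/107) = -18/95 + 101/107 = 7669/10165 ≈ 0.75445)
H(O, G) = -51 + 7669*G/10165 (H(O, G) = 7669*G/10165 - 51 = -51 + 7669*G/10165)
(36057 + y(t(-7), 30))/(H(-188, -144) - 34139) = (36057 + 200)/((-51 + (7669/10165)*(-144)) - 34139) = 36257/((-51 - 1104336/10165) - 34139) = 36257/(-1622751/10165 - 34139) = 36257/(-348645686/10165) = 36257*(-10165/348645686) = -368552405/348645686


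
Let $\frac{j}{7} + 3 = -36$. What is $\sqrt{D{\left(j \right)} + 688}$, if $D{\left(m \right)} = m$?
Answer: $\sqrt{415} \approx 20.372$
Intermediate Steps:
$j = -273$ ($j = -21 + 7 \left(-36\right) = -21 - 252 = -273$)
$\sqrt{D{\left(j \right)} + 688} = \sqrt{-273 + 688} = \sqrt{415}$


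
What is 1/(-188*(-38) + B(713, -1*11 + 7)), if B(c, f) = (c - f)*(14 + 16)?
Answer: 1/28654 ≈ 3.4899e-5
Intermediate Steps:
B(c, f) = -30*f + 30*c (B(c, f) = (c - f)*30 = -30*f + 30*c)
1/(-188*(-38) + B(713, -1*11 + 7)) = 1/(-188*(-38) + (-30*(-1*11 + 7) + 30*713)) = 1/(7144 + (-30*(-11 + 7) + 21390)) = 1/(7144 + (-30*(-4) + 21390)) = 1/(7144 + (120 + 21390)) = 1/(7144 + 21510) = 1/28654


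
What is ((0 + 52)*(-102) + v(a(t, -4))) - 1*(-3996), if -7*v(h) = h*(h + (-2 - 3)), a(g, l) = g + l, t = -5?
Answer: -1326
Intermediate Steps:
v(h) = -h*(-5 + h)/7 (v(h) = -h*(h + (-2 - 3))/7 = -h*(h - 5)/7 = -h*(-5 + h)/7)
((0 + 52)*(-102) + v(a(t, -4))) - 1*(-3996) = ((0 + 52)*(-102) + (-5 - 4)*(5 - (-5 - 4))/7) - 1*(-3996) = (52*(-102) + (1/7)*(-9)*(5 - 1*(-9))) + 3996 = (-5304 + (1/7)*(-9)*(5 + 9)) + 3996 = (-5304 + (1/7)*(-9)*14) + 3996 = (-5304 - 18) + 3996 = -5322 + 3996 = -1326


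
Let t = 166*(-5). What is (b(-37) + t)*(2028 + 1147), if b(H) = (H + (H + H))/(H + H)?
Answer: -5260975/2 ≈ -2.6305e+6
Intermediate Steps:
b(H) = 3/2 (b(H) = (H + 2*H)/((2*H)) = (3*H)*(1/(2*H)) = 3/2)
t = -830
(b(-37) + t)*(2028 + 1147) = (3/2 - 830)*(2028 + 1147) = -1657/2*3175 = -5260975/2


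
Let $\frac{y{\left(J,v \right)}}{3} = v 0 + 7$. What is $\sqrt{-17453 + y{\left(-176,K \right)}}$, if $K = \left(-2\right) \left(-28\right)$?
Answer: $2 i \sqrt{4358} \approx 132.03 i$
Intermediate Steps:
$K = 56$
$y{\left(J,v \right)} = 21$ ($y{\left(J,v \right)} = 3 \left(v 0 + 7\right) = 3 \left(0 + 7\right) = 3 \cdot 7 = 21$)
$\sqrt{-17453 + y{\left(-176,K \right)}} = \sqrt{-17453 + 21} = \sqrt{-17432} = 2 i \sqrt{4358}$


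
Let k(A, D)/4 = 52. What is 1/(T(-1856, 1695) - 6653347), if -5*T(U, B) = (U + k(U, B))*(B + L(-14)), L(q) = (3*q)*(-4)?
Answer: -5/30196511 ≈ -1.6558e-7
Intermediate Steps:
k(A, D) = 208 (k(A, D) = 4*52 = 208)
L(q) = -12*q
T(U, B) = -(168 + B)*(208 + U)/5 (T(U, B) = -(U + 208)*(B - 12*(-14))/5 = -(208 + U)*(B + 168)/5 = -(208 + U)*(168 + B)/5 = -(168 + B)*(208 + U)/5)
1/(T(-1856, 1695) - 6653347) = 1/((-34944/5 - 208/5*1695 - 168/5*(-1856) - ⅕*1695*(-1856)) - 6653347) = 1/((-34944/5 - 70512 + 311808/5 + 629184) - 6653347) = 1/(3070224/5 - 6653347) = 1/(-30196511/5) = -5/30196511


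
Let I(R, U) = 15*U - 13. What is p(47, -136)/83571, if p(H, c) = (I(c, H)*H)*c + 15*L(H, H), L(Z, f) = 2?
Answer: -4423234/83571 ≈ -52.928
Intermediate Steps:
I(R, U) = -13 + 15*U
p(H, c) = 30 + H*c*(-13 + 15*H) (p(H, c) = ((-13 + 15*H)*H)*c + 15*2 = (H*(-13 + 15*H))*c + 30 = H*c*(-13 + 15*H) + 30 = 30 + H*c*(-13 + 15*H))
p(47, -136)/83571 = (30 + 47*(-136)*(-13 + 15*47))/83571 = (30 + 47*(-136)*(-13 + 705))*(1/83571) = (30 + 47*(-136)*692)*(1/83571) = (30 - 4423264)*(1/83571) = -4423234*1/83571 = -4423234/83571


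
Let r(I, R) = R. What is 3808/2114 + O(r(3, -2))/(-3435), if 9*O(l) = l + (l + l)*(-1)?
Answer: 8408578/4668165 ≈ 1.8013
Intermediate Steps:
O(l) = -l/9 (O(l) = (l + (l + l)*(-1))/9 = (l + (2*l)*(-1))/9 = (l - 2*l)/9 = (-l)/9 = -l/9)
3808/2114 + O(r(3, -2))/(-3435) = 3808/2114 - ⅑*(-2)/(-3435) = 3808*(1/2114) + (2/9)*(-1/3435) = 272/151 - 2/30915 = 8408578/4668165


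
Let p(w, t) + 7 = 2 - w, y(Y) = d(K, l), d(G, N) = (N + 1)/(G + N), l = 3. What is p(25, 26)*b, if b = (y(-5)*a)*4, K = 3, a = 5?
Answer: -400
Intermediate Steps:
d(G, N) = (1 + N)/(G + N)
y(Y) = ⅔ (y(Y) = (1 + 3)/(3 + 3) = 4/6 = (⅙)*4 = ⅔)
p(w, t) = -5 - w (p(w, t) = -7 + (2 - w) = -5 - w)
b = 40/3 (b = ((⅔)*5)*4 = (10/3)*4 = 40/3 ≈ 13.333)
p(25, 26)*b = (-5 - 1*25)*(40/3) = (-5 - 25)*(40/3) = -30*40/3 = -400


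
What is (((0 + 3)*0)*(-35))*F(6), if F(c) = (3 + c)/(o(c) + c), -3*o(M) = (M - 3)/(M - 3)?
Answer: 0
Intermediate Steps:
o(M) = -1/3 (o(M) = -(M - 3)/(3*(M - 3)) = -(-3 + M)/(3*(-3 + M)) = -1/3*1 = -1/3)
F(c) = (3 + c)/(-1/3 + c)
(((0 + 3)*0)*(-35))*F(6) = (((0 + 3)*0)*(-35))*(3*(3 + 6)/(-1 + 3*6)) = ((3*0)*(-35))*(3*9/(-1 + 18)) = (0*(-35))*(3*9/17) = 0*(3*(1/17)*9) = 0*(27/17) = 0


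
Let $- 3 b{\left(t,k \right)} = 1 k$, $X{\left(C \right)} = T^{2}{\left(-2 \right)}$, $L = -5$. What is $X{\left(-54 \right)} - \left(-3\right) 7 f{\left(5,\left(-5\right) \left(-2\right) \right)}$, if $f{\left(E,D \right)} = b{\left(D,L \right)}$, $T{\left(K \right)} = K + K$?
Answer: $51$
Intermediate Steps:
$T{\left(K \right)} = 2 K$
$X{\left(C \right)} = 16$ ($X{\left(C \right)} = \left(2 \left(-2\right)\right)^{2} = \left(-4\right)^{2} = 16$)
$b{\left(t,k \right)} = - \frac{k}{3}$ ($b{\left(t,k \right)} = - \frac{1 k}{3} = - \frac{k}{3}$)
$f{\left(E,D \right)} = \frac{5}{3}$ ($f{\left(E,D \right)} = \left(- \frac{1}{3}\right) \left(-5\right) = \frac{5}{3}$)
$X{\left(-54 \right)} - \left(-3\right) 7 f{\left(5,\left(-5\right) \left(-2\right) \right)} = 16 - \left(-3\right) 7 \cdot \frac{5}{3} = 16 - \left(-21\right) \frac{5}{3} = 16 - -35 = 16 + 35 = 51$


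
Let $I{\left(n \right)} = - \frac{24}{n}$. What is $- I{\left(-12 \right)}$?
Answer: $-2$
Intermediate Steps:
$- I{\left(-12 \right)} = - \frac{-24}{-12} = - \frac{\left(-24\right) \left(-1\right)}{12} = \left(-1\right) 2 = -2$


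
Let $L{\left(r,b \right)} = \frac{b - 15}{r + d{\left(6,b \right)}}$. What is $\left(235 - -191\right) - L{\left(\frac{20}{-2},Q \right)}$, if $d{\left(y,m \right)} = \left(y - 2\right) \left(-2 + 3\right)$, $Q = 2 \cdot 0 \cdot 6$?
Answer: $\frac{847}{2} \approx 423.5$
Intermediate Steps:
$Q = 0$ ($Q = 0 \cdot 6 = 0$)
$d{\left(y,m \right)} = -2 + y$ ($d{\left(y,m \right)} = \left(-2 + y\right) 1 = -2 + y$)
$L{\left(r,b \right)} = \frac{-15 + b}{4 + r}$ ($L{\left(r,b \right)} = \frac{b - 15}{r + \left(-2 + 6\right)} = \frac{-15 + b}{r + 4} = \frac{-15 + b}{4 + r}$)
$\left(235 - -191\right) - L{\left(\frac{20}{-2},Q \right)} = \left(235 - -191\right) - \frac{-15 + 0}{4 + \frac{20}{-2}} = \left(235 + 191\right) - \frac{1}{4 + 20 \left(- \frac{1}{2}\right)} \left(-15\right) = 426 - \frac{1}{4 - 10} \left(-15\right) = 426 - \frac{1}{-6} \left(-15\right) = 426 - \left(- \frac{1}{6}\right) \left(-15\right) = 426 - \frac{5}{2} = \frac{847}{2}$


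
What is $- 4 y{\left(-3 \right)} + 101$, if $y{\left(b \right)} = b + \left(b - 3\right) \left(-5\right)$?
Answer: $-7$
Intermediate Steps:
$y{\left(b \right)} = 15 - 4 b$ ($y{\left(b \right)} = b + \left(-3 + b\right) \left(-5\right) = b - \left(-15 + 5 b\right) = 15 - 4 b$)
$- 4 y{\left(-3 \right)} + 101 = - 4 \left(15 - -12\right) + 101 = - 4 \left(15 + 12\right) + 101 = \left(-4\right) 27 + 101 = -108 + 101 = -7$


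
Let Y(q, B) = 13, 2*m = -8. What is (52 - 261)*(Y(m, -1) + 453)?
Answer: -97394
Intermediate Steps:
m = -4 (m = (½)*(-8) = -4)
(52 - 261)*(Y(m, -1) + 453) = (52 - 261)*(13 + 453) = -209*466 = -97394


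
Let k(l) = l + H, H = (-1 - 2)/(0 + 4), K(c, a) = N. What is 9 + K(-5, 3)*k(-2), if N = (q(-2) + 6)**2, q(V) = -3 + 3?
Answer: -90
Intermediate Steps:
q(V) = 0
N = 36 (N = (0 + 6)**2 = 6**2 = 36)
K(c, a) = 36
H = -3/4 ≈ -0.75000
k(l) = -3/4 + l (k(l) = l - 3/4 = -3/4 + l)
9 + K(-5, 3)*k(-2) = 9 + 36*(-3/4 - 2) = 9 + 36*(-11/4) = 9 - 99 = -90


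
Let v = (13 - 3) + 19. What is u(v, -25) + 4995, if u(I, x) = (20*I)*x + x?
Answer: -9530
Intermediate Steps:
v = 29 (v = 10 + 19 = 29)
u(I, x) = x + 20*I*x (u(I, x) = 20*I*x + x = x + 20*I*x)
u(v, -25) + 4995 = -25*(1 + 20*29) + 4995 = -25*(1 + 580) + 4995 = -25*581 + 4995 = -14525 + 4995 = -9530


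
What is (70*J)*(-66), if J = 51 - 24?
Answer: -124740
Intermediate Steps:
J = 27
(70*J)*(-66) = (70*27)*(-66) = 1890*(-66) = -124740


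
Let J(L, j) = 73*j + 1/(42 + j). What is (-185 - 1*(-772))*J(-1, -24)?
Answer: -18511045/18 ≈ -1.0284e+6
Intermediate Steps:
J(L, j) = 1/(42 + j) + 73*j
(-185 - 1*(-772))*J(-1, -24) = (-185 - 1*(-772))*((1 + 73*(-24)² + 3066*(-24))/(42 - 24)) = (-185 + 772)*((1 + 73*576 - 73584)/18) = 587*((1 + 42048 - 73584)/18) = 587*((1/18)*(-31535)) = 587*(-31535/18) = -18511045/18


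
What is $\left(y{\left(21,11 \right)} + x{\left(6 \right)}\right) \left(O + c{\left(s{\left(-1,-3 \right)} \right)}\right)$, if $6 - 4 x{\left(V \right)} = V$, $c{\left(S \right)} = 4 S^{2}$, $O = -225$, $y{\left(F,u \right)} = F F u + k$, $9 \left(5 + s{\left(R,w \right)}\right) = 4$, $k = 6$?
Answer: $- \frac{18620119}{27} \approx -6.8963 \cdot 10^{5}$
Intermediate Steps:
$s{\left(R,w \right)} = - \frac{41}{9}$ ($s{\left(R,w \right)} = -5 + \frac{1}{9} \cdot 4 = -5 + \frac{4}{9} = - \frac{41}{9}$)
$y{\left(F,u \right)} = 6 + u F^{2}$ ($y{\left(F,u \right)} = F F u + 6 = F^{2} u + 6 = u F^{2} + 6 = 6 + u F^{2}$)
$x{\left(V \right)} = \frac{3}{2} - \frac{V}{4}$
$\left(y{\left(21,11 \right)} + x{\left(6 \right)}\right) \left(O + c{\left(s{\left(-1,-3 \right)} \right)}\right) = \left(\left(6 + 11 \cdot 21^{2}\right) + \left(\frac{3}{2} - \frac{3}{2}\right)\right) \left(-225 + 4 \left(- \frac{41}{9}\right)^{2}\right) = \left(\left(6 + 11 \cdot 441\right) + \left(\frac{3}{2} - \frac{3}{2}\right)\right) \left(-225 + 4 \cdot \frac{1681}{81}\right) = \left(\left(6 + 4851\right) + 0\right) \left(-225 + \frac{6724}{81}\right) = \left(4857 + 0\right) \left(- \frac{11501}{81}\right) = 4857 \left(- \frac{11501}{81}\right) = - \frac{18620119}{27}$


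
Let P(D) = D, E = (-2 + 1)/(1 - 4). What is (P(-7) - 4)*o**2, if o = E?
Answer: -11/9 ≈ -1.2222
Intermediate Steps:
E = 1/3 (E = -1/(-3) = -1*(-1/3) = 1/3 ≈ 0.33333)
o = 1/3 ≈ 0.33333
(P(-7) - 4)*o**2 = (-7 - 4)*(1/3)**2 = -11*1/9 = -11/9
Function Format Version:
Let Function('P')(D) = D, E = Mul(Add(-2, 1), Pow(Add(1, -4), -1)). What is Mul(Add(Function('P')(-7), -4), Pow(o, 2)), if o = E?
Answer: Rational(-11, 9) ≈ -1.2222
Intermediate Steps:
E = Rational(1, 3) (E = Mul(-1, Pow(-3, -1)) = Mul(-1, Rational(-1, 3)) = Rational(1, 3) ≈ 0.33333)
o = Rational(1, 3) ≈ 0.33333
Mul(Add(Function('P')(-7), -4), Pow(o, 2)) = Mul(Add(-7, -4), Pow(Rational(1, 3), 2)) = Mul(-11, Rational(1, 9)) = Rational(-11, 9)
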